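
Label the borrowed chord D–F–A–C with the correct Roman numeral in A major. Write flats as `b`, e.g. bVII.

The root D is the diatonic 4th degree of A major; the borrowing shows in the chord quality. Diatonically A major has D (IV) on that degree; D–F–A–C is instead the minor-seventh chord native to A minor, so it takes the label iv7.

iv7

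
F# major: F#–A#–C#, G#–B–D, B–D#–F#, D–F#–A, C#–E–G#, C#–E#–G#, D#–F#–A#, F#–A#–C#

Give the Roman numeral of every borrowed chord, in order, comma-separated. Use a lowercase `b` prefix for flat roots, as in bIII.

ii°, bVI, v

In F# major the diatonic chords are F#, G#m, A#m, B, C#, D#m, E#dim. F#–A#–C# = F#, B–D#–F# = B, C#–E#–G# = C# and D#–F#–A# = D#m all belong to that set. G#–B–D is not: scale degree 2 in F# major carries G#m (ii). In F# minor the chord on that degree is G#dim, so here it functions as ii°, borrowed from the parallel minor. D–F#–A is not: scale degree 6 in F# major carries D#m (vi). In F# minor the chord on that degree is D, so here it functions as bVI, borrowed from the parallel minor. But C#–E–G# is foreign: the diatonic V on degree 5 is C#, whereas C#m comes from F# minor. It is labeled v.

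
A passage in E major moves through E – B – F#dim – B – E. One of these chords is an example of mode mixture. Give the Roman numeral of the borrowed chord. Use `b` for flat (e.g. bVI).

ii°

E major has the diatonic set E, F#m, G#m, A, B, C#m, D#dim. E and B are both diatonic. But F#dim (F#–A–C) is foreign: the diatonic ii on degree 2 is F#m, whereas F#dim comes from E minor. It is labeled ii°.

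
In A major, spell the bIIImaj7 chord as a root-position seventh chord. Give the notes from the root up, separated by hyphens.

The root of bIIImaj7 is the lowered 3rd degree: C# becomes C. Building the major-seventh chord from the parallel minor on C: C–E–G–B.

C-E-G-B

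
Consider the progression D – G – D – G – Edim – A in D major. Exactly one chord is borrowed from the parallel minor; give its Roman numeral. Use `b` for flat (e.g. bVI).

ii°

In D major the diatonic chords are D, Em, F#m, G, A, Bm, C#dim. D, G and A all belong to that set. But Edim (E–G–Bb) is foreign: the diatonic ii on degree 2 is Em, whereas Edim comes from D minor. It is labeled ii°.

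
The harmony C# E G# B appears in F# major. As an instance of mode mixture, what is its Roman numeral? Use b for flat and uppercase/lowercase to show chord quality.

The root C# is the diatonic 5th degree of F# major; the borrowing shows in the chord quality. Diatonically F# major has C# (V) on that degree; C#–E–G#–B is instead the minor-seventh chord native to F# minor, so it takes the label v7.

v7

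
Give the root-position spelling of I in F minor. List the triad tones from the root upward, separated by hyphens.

I is built on scale degree 1, which is F in both F minor and its parallel. Stacking thirds in F major on F gives F–A–C.

F-A-C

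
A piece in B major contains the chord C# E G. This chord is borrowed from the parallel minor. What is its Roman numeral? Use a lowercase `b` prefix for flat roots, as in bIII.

The root C# is the diatonic 2nd degree of B major; the borrowing shows in the chord quality. The diatonic chord on degree 2 would be C#m (ii), but C#–E–G is the diminished chord from B minor. As a borrowed chord it is labeled ii°.

ii°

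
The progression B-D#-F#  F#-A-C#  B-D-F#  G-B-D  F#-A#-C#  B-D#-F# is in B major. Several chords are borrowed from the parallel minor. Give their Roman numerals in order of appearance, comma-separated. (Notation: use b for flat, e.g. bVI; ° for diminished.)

The diatonic triads in B major are B, C#m, D#m, E, F#, G#m, A#dim. B–D#–F# = B and F#–A#–C# = F# both belong to that set. But F#–A–C# is foreign: the diatonic V on degree 5 is F#, whereas F#m comes from B minor. It is labeled v. B–D–F# is not: scale degree 1 in B major carries B (I). In B minor the chord on that degree is Bm, so here it functions as i, borrowed from the parallel minor. G–B–D doesn't fit — on degree 6 B major would have G#m (vi). G is the degree-6 chord of B minor, so it is the borrowed bVI.

v, i, bVI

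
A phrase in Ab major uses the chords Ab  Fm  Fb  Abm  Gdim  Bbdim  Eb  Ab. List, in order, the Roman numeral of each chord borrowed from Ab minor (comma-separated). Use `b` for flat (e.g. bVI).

Ab major has the diatonic set Ab, Bbm, Cm, Db, Eb, Fm, Gdim. Ab, Fm, Gdim and Eb are all diatonic. Fb (Fb–Ab–Cb) is not: scale degree 6 in Ab major carries Fm (vi). In Ab minor the chord on that degree is Fb, so here it functions as bVI, borrowed from the parallel minor. Abm (Ab–Cb–Eb) doesn't fit — on degree 1 Ab major would have Ab (I). Abm is the degree-1 chord of Ab minor, so it is the borrowed i. But Bbdim (Bb–Db–Fb) is foreign: the diatonic ii on degree 2 is Bbm, whereas Bbdim comes from Ab minor. It is labeled ii°.

bVI, i, ii°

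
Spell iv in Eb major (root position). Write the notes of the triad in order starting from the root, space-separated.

Ab Cb Eb

The root, Ab, is scale degree 4 — the same note in Eb major and Eb minor; only the chord quality changes. In Eb minor the chord on Ab is Ab–Cb–Eb.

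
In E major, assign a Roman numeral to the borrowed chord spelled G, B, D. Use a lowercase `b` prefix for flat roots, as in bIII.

In E major scale degree 3 is G#; G is its lowered form, from E minor. Diatonically E major has G#m (iii) on that degree; G–B–D is instead the major chord native to E minor, so it takes the label bIII.

bIII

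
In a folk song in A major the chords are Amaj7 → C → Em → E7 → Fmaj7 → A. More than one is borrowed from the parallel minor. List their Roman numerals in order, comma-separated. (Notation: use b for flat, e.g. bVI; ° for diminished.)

bIII, v, bVImaj7

The diatonic triads in A major are A, Bm, C#m, D, E, F#m, G#dim. Amaj7, E7 and A all belong to that set. C (C–E–G) doesn't fit — on degree 3 A major would have C#m (iii). C is the degree-3 chord of A minor, so it is the borrowed bIII. Em (E–G–B) doesn't fit — on degree 5 A major would have E (V). Em is the degree-5 chord of A minor, so it is the borrowed v. Fmaj7 (F–A–C–E) is not: scale degree 6 in A major carries F#m (vi). In A minor the chord on that degree is Fmaj7, so here it functions as bVImaj7, borrowed from the parallel minor.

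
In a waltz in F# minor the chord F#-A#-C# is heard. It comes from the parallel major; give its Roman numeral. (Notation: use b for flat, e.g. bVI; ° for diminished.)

The root F# is the diatonic 1st degree of F# minor; the borrowing shows in the chord quality. F#–A#–C# is a major chord — the form found in F# major, not the diatonic i (F#m). Borrowed into F# minor it is written I.

I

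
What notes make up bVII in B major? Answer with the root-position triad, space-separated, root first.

A C# E

Scale degree 7 in B major is A#. bVII uses the lowered form, A, taken from B minor. In B minor the chord on A is A–C#–E.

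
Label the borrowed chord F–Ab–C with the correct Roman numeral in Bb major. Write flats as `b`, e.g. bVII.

The root F is the diatonic 5th degree of Bb major; the borrowing shows in the chord quality. F–Ab–C is a minor chord — the form found in Bb minor, not the diatonic V (F). Borrowed into Bb major it is written v.

v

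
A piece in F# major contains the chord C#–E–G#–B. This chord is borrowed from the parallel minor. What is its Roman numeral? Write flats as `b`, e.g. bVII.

v7

C# is scale degree 5 in F# major. The diatonic chord on degree 5 would be C# (V), but C#–E–G#–B is the minor-seventh chord from F# minor. As a borrowed chord it is labeled v7.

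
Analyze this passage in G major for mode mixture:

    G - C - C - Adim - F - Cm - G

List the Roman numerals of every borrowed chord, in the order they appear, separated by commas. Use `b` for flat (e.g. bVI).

The diatonic triads in G major are G, Am, Bm, C, D, Em, F#dim. G and C both belong to that set. But Adim (A–C–Eb) is foreign: the diatonic ii on degree 2 is Am, whereas Adim comes from G minor. It is labeled ii°. F (F–A–C) is not: scale degree 7 in G major carries F#dim (vii°). In G minor the chord on that degree is F, so here it functions as bVII, borrowed from the parallel minor. But Cm (C–Eb–G) is foreign: the diatonic IV on degree 4 is C, whereas Cm comes from G minor. It is labeled iv.

ii°, bVII, iv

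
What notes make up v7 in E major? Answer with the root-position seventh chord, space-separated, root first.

B D F# A

v7 is built on scale degree 5, which is B in both E major and its parallel. Building the minor-seventh chord from the parallel minor on B: B–D–F#–A.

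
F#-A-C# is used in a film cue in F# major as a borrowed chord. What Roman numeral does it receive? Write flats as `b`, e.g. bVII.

i

F# is scale degree 1 in F# major. Diatonically F# major has F# (I) on that degree; F#–A–C# is instead the minor chord native to F# minor, so it takes the label i.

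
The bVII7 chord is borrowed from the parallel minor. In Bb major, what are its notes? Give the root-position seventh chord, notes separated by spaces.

bVII7 is built on the lowered scale degree 7. In Bb major degree 7 is A; lowered it becomes Ab. Stacking thirds in Bb minor on Ab gives Ab–C–Eb–Gb.

Ab C Eb Gb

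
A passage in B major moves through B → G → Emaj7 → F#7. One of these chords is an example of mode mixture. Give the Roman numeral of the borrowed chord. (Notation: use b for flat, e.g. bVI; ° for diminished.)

bVI

B major has the diatonic set B, C#m, D#m, E, F#, G#m, A#dim. B, Emaj7 and F#7 are all diatonic. G (G–B–D) is not: scale degree 6 in B major carries G#m (vi). In B minor the chord on that degree is G, so here it functions as bVI, borrowed from the parallel minor.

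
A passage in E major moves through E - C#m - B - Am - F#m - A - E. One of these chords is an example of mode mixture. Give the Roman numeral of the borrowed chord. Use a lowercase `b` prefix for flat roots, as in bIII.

iv

E major has the diatonic set E, F#m, G#m, A, B, C#m, D#dim. Of the given chords, E, C#m, B, F#m and A are diatonic. Am (A–C–E) is not: scale degree 4 in E major carries A (IV). In E minor the chord on that degree is Am, so here it functions as iv, borrowed from the parallel minor.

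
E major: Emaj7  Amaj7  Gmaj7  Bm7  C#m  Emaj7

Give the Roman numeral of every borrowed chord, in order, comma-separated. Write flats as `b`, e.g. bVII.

bIIImaj7, v7

E major has the diatonic set E, F#m, G#m, A, B, C#m, D#dim. Of the given chords, Emaj7, Amaj7 and C#m are diatonic. But Gmaj7 (G–B–D–F#) is foreign: the diatonic iii on degree 3 is G#m, whereas Gmaj7 comes from E minor. It is labeled bIIImaj7. Bm7 (B–D–F#–A) doesn't fit — on degree 5 E major would have B (V). Bm7 is the degree-5 chord of E minor, so it is the borrowed v7.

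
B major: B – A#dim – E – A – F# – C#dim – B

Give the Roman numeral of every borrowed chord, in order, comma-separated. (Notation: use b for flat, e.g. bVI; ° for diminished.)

The diatonic triads in B major are B, C#m, D#m, E, F#, G#m, A#dim. B, A#dim, E and F# all belong to that set. A (A–C#–E) is not: scale degree 7 in B major carries A#dim (vii°). In B minor the chord on that degree is A, so here it functions as bVII, borrowed from the parallel minor. C#dim (C#–E–G) doesn't fit — on degree 2 B major would have C#m (ii). C#dim is the degree-2 chord of B minor, so it is the borrowed ii°.

bVII, ii°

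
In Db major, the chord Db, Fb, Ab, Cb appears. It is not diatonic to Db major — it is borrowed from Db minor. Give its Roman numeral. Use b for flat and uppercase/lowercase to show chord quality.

The root Db is the diatonic 1st degree of Db major; the borrowing shows in the chord quality. Db–Fb–Ab–Cb is a minor-seventh chord — the form found in Db minor, not the diatonic I (Db). Borrowed into Db major it is written i7.

i7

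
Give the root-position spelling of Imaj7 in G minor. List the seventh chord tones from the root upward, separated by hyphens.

G-B-D-F#

The root, G, is scale degree 1 — the same note in G minor and G major; only the chord quality changes. Stacking thirds in G major on G gives G–B–D–F#.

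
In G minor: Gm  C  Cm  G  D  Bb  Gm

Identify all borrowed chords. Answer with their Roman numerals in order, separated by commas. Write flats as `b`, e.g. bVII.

IV, I

The diatonic triads in G minor (with V from harmonic minor) are Gm, Adim, Bb, Cm, D, Eb, F. Of the given chords, Gm, Cm, D and Bb are diatonic. C (C–E–G) is not: scale degree 4 in G minor carries Cm (iv). In G major the chord on that degree is C, so here it functions as IV, borrowed from the parallel major. But G (G–B–D) is foreign: the diatonic i on degree 1 is Gm, whereas G comes from G major. It is labeled I.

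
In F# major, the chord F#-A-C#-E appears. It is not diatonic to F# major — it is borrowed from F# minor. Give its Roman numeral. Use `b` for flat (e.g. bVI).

i7

The root F# is the diatonic 1st degree of F# major; the borrowing shows in the chord quality. Diatonically F# major has F# (I) on that degree; F#–A–C#–E is instead the minor-seventh chord native to F# minor, so it takes the label i7.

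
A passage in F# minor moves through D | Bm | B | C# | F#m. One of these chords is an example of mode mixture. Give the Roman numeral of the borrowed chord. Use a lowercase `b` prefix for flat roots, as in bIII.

F# minor has the diatonic set F#m, G#dim, A, Bm, C#, D, E (with V from harmonic minor). D, Bm, C# and F#m are all diatonic. But B (B–D#–F#) is foreign: the diatonic iv on degree 4 is Bm, whereas B comes from F# major. It is labeled IV.

IV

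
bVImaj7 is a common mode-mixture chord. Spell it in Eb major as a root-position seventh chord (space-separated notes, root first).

Cb Eb Gb Bb

Scale degree 6 in Eb major is C. bVImaj7 uses the lowered form, Cb, taken from Eb minor. Stacking thirds in Eb minor on Cb gives Cb–Eb–Gb–Bb.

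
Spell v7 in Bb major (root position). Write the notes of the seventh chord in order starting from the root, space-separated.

F Ab C Eb

v7 is built on scale degree 5, which is F in both Bb major and its parallel. Stacking thirds in Bb minor on F gives F–Ab–C–Eb.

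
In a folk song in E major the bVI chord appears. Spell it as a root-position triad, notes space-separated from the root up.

C E G

bVI is built on the lowered scale degree 6. In E major degree 6 is C#; lowered it becomes C. Stacking thirds in E minor on C gives C–E–G.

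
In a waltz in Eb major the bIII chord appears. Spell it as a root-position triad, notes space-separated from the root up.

Scale degree 3 in Eb major is G. bIII uses the lowered form, Gb, taken from Eb minor. In Eb minor the chord on Gb is Gb–Bb–Db.

Gb Bb Db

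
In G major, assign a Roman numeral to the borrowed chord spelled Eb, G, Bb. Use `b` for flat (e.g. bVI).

The root Eb is the lowered 6th scale degree — diatonically G major has E there. Diatonically G major has Em (vi) on that degree; Eb–G–Bb is instead the major chord native to G minor, so it takes the label bVI.

bVI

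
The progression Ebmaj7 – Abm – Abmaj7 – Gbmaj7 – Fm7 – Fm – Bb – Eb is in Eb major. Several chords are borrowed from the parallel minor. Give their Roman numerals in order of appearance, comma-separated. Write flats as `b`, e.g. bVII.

Eb major has the diatonic set Eb, Fm, Gm, Ab, Bb, Cm, Ddim. Of the given chords, Ebmaj7, Abmaj7, Fm7, Fm, Bb and Eb are diatonic. But Abm (Ab–Cb–Eb) is foreign: the diatonic IV on degree 4 is Ab, whereas Abm comes from Eb minor. It is labeled iv. But Gbmaj7 (Gb–Bb–Db–F) is foreign: the diatonic iii on degree 3 is Gm, whereas Gbmaj7 comes from Eb minor. It is labeled bIIImaj7.

iv, bIIImaj7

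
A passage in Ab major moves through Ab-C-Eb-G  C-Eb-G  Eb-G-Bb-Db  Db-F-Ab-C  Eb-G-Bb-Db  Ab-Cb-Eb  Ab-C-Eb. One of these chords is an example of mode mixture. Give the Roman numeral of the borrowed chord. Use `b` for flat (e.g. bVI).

i

The diatonic triads in Ab major are Ab, Bbm, Cm, Db, Eb, Fm, Gdim. Of the given chords, Ab–C–Eb–G = Abmaj7, C–Eb–G = Cm, Eb–G–Bb–Db = Eb7, Db–F–Ab–C = Dbmaj7 and Ab–C–Eb = Ab are diatonic. Ab–Cb–Eb doesn't fit — on degree 1 Ab major would have Ab (I). Abm is the degree-1 chord of Ab minor, so it is the borrowed i.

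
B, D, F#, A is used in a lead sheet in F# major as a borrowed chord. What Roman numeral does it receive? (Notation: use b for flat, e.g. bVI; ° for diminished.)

B is scale degree 4 in F# major. B–D–F#–A is a minor-seventh chord — the form found in F# minor, not the diatonic IV (B). Borrowed into F# major it is written iv7.

iv7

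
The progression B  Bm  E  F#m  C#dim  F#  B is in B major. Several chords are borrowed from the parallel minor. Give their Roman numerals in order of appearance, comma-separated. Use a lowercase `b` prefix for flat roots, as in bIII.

i, v, ii°

In B major the diatonic chords are B, C#m, D#m, E, F#, G#m, A#dim. Of the given chords, B, E and F# are diatonic. Bm (B–D–F#) doesn't fit — on degree 1 B major would have B (I). Bm is the degree-1 chord of B minor, so it is the borrowed i. F#m (F#–A–C#) doesn't fit — on degree 5 B major would have F# (V). F#m is the degree-5 chord of B minor, so it is the borrowed v. C#dim (C#–E–G) is not: scale degree 2 in B major carries C#m (ii). In B minor the chord on that degree is C#dim, so here it functions as ii°, borrowed from the parallel minor.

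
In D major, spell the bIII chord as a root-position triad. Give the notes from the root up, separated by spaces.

F A C

The root of bIII is the lowered 3rd degree: F# becomes F. In D minor the chord on F is F–A–C.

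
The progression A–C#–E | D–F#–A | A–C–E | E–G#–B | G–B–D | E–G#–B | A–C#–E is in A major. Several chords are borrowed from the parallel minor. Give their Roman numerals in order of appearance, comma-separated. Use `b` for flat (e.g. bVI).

i, bVII

A major has the diatonic set A, Bm, C#m, D, E, F#m, G#dim. Of the given chords, A–C#–E = A, D–F#–A = D and E–G#–B = E are diatonic. But A–C–E is foreign: the diatonic I on degree 1 is A, whereas Am comes from A minor. It is labeled i. G–B–D is not: scale degree 7 in A major carries G#dim (vii°). In A minor the chord on that degree is G, so here it functions as bVII, borrowed from the parallel minor.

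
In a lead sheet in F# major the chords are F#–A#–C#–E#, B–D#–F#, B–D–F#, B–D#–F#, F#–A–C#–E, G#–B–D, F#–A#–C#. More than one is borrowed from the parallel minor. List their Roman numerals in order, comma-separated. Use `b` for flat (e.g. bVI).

In F# major the diatonic chords are F#, G#m, A#m, B, C#, D#m, E#dim. Of the given chords, F#–A#–C#–E# = F#maj7, B–D#–F# = B and F#–A#–C# = F# are diatonic. But B–D–F# is foreign: the diatonic IV on degree 4 is B, whereas Bm comes from F# minor. It is labeled iv. But F#–A–C#–E is foreign: the diatonic I on degree 1 is F#, whereas F#m7 comes from F# minor. It is labeled i7. G#–B–D doesn't fit — on degree 2 F# major would have G#m (ii). G#dim is the degree-2 chord of F# minor, so it is the borrowed ii°.

iv, i7, ii°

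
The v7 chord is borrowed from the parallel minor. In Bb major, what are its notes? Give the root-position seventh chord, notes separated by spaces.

v7 is built on scale degree 5, which is F in both Bb major and its parallel. Stacking thirds in Bb minor on F gives F–Ab–C–Eb.

F Ab C Eb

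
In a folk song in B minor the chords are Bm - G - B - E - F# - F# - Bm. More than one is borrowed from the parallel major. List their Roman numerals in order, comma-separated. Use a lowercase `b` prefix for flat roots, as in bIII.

I, IV

In B minor (with V from harmonic minor) the diatonic chords are Bm, C#dim, D, Em, F#, G, A. Bm, G and F# all belong to that set. B (B–D#–F#) doesn't fit — on degree 1 B minor would have Bm (i). B is the degree-1 chord of B major, so it is the borrowed I. E (E–G#–B) doesn't fit — on degree 4 B minor would have Em (iv). E is the degree-4 chord of B major, so it is the borrowed IV.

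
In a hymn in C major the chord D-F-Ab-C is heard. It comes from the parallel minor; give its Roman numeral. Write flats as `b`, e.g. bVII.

D is scale degree 2 in C major. The diatonic chord on degree 2 would be Dm (ii), but D–F–Ab–C is the half-diminished-seventh chord from C minor. As a borrowed chord it is labeled iiø7.

iiø7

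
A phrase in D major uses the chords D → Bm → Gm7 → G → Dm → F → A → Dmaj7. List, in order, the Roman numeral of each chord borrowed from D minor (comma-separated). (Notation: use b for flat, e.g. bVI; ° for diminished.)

iv7, i, bIII

In D major the diatonic chords are D, Em, F#m, G, A, Bm, C#dim. Of the given chords, D, Bm, G, A and Dmaj7 are diatonic. Gm7 (G–Bb–D–F) doesn't fit — on degree 4 D major would have G (IV). Gm7 is the degree-4 chord of D minor, so it is the borrowed iv7. Dm (D–F–A) is not: scale degree 1 in D major carries D (I). In D minor the chord on that degree is Dm, so here it functions as i, borrowed from the parallel minor. F (F–A–C) doesn't fit — on degree 3 D major would have F#m (iii). F is the degree-3 chord of D minor, so it is the borrowed bIII.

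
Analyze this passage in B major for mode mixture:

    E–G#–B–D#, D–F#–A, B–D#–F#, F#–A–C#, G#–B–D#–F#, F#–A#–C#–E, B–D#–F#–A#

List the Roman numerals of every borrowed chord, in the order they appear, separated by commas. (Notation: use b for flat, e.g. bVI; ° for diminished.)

In B major the diatonic chords are B, C#m, D#m, E, F#, G#m, A#dim. E–G#–B–D# = Emaj7, B–D#–F# = B, G#–B–D#–F# = G#m7, F#–A#–C#–E = F#7 and B–D#–F#–A# = Bmaj7 all belong to that set. D–F#–A is not: scale degree 3 in B major carries D#m (iii). In B minor the chord on that degree is D, so here it functions as bIII, borrowed from the parallel minor. F#–A–C# is not: scale degree 5 in B major carries F# (V). In B minor the chord on that degree is F#m, so here it functions as v, borrowed from the parallel minor.

bIII, v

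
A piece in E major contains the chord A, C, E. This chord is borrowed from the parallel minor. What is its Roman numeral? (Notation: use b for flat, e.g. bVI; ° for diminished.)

iv

The root A is the diatonic 4th degree of E major; the borrowing shows in the chord quality. A–C–E is a minor chord — the form found in E minor, not the diatonic IV (A). Borrowed into E major it is written iv.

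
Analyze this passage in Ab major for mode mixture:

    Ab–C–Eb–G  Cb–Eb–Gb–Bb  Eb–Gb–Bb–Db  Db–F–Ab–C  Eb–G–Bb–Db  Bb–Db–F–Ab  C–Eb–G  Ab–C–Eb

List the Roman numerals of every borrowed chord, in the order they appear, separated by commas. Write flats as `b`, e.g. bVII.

Ab major has the diatonic set Ab, Bbm, Cm, Db, Eb, Fm, Gdim. Ab–C–Eb–G = Abmaj7, Db–F–Ab–C = Dbmaj7, Eb–G–Bb–Db = Eb7, Bb–Db–F–Ab = Bbm7, C–Eb–G = Cm and Ab–C–Eb = Ab are all diatonic. But Cb–Eb–Gb–Bb is foreign: the diatonic iii on degree 3 is Cm, whereas Cbmaj7 comes from Ab minor. It is labeled bIIImaj7. Eb–Gb–Bb–Db is not: scale degree 5 in Ab major carries Eb (V). In Ab minor the chord on that degree is Ebm7, so here it functions as v7, borrowed from the parallel minor.

bIIImaj7, v7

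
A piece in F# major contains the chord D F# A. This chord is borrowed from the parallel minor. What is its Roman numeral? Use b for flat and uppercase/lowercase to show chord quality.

In F# major scale degree 6 is D#; D is its lowered form, from F# minor. D–F#–A is a major chord — the form found in F# minor, not the diatonic vi (D#m). Borrowed into F# major it is written bVI.

bVI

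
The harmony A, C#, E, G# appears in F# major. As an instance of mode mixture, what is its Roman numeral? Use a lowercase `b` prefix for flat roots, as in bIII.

A is the lowered form of scale degree 3 in F# major (the diatonic degree 3 is A#). A–C#–E–G# is a major-seventh chord — the form found in F# minor, not the diatonic iii (A#m). Borrowed into F# major it is written bIIImaj7.

bIIImaj7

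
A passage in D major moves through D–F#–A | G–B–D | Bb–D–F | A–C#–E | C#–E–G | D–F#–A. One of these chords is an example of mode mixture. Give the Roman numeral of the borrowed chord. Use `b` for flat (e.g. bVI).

D major has the diatonic set D, Em, F#m, G, A, Bm, C#dim. D–F#–A = D, G–B–D = G, A–C#–E = A and C#–E–G = C#dim are all diatonic. Bb–D–F is not: scale degree 6 in D major carries Bm (vi). In D minor the chord on that degree is Bb, so here it functions as bVI, borrowed from the parallel minor.

bVI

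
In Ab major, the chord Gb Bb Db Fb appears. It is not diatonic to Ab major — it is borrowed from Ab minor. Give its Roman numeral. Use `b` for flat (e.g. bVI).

bVII7

The root Gb is the lowered 7th scale degree — diatonically Ab major has G there. The diatonic chord on degree 7 would be Gdim (vii°), but Gb–Bb–Db–Fb is the dominant-seventh chord from Ab minor. As a borrowed chord it is labeled bVII7.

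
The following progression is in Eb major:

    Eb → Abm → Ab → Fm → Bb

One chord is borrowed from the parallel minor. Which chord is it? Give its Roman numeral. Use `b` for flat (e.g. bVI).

iv

The diatonic triads in Eb major are Eb, Fm, Gm, Ab, Bb, Cm, Ddim. Eb, Ab, Fm and Bb all belong to that set. Abm (Ab–Cb–Eb) doesn't fit — on degree 4 Eb major would have Ab (IV). Abm is the degree-4 chord of Eb minor, so it is the borrowed iv.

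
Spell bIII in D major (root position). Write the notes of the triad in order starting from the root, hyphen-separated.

F-A-C

Scale degree 3 in D major is F#. bIII uses the lowered form, F, taken from D minor. Stacking thirds in D minor on F gives F–A–C.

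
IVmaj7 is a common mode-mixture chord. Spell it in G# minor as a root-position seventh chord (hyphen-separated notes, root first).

C#-E#-G#-B#

The root, C#, is scale degree 4 — the same note in G# minor and G# major; only the chord quality changes. Stacking thirds in G# major on C# gives C#–E#–G#–B#.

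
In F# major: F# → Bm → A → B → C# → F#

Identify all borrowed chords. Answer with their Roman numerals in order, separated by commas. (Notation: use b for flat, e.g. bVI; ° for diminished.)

iv, bIII

In F# major the diatonic chords are F#, G#m, A#m, B, C#, D#m, E#dim. F#, B and C# are all diatonic. Bm (B–D–F#) is not: scale degree 4 in F# major carries B (IV). In F# minor the chord on that degree is Bm, so here it functions as iv, borrowed from the parallel minor. A (A–C#–E) is not: scale degree 3 in F# major carries A#m (iii). In F# minor the chord on that degree is A, so here it functions as bIII, borrowed from the parallel minor.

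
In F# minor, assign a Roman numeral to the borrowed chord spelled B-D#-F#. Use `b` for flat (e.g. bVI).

IV

B is scale degree 4 in F# minor. The diatonic chord on degree 4 would be Bm (iv), but B–D#–F# is the major chord from F# major. As a borrowed chord it is labeled IV.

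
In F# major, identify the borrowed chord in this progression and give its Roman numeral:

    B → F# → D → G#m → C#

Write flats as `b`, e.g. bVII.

bVI

The diatonic triads in F# major are F#, G#m, A#m, B, C#, D#m, E#dim. B, F#, G#m and C# are all diatonic. D (D–F#–A) doesn't fit — on degree 6 F# major would have D#m (vi). D is the degree-6 chord of F# minor, so it is the borrowed bVI.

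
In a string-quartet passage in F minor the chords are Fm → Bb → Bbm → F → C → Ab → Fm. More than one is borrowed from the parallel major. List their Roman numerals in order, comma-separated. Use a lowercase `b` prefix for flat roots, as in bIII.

IV, I

F minor has the diatonic set Fm, Gdim, Ab, Bbm, C, Db, Eb (with V from harmonic minor). Fm, Bbm, C and Ab are all diatonic. Bb (Bb–D–F) doesn't fit — on degree 4 F minor would have Bbm (iv). Bb is the degree-4 chord of F major, so it is the borrowed IV. F (F–A–C) is not: scale degree 1 in F minor carries Fm (i). In F major the chord on that degree is F, so here it functions as I, borrowed from the parallel major.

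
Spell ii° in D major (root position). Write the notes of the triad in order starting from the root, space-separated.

ii° is built on scale degree 2, which is E in both D major and its parallel. Building the diminished chord from the parallel minor on E: E–G–Bb.

E G Bb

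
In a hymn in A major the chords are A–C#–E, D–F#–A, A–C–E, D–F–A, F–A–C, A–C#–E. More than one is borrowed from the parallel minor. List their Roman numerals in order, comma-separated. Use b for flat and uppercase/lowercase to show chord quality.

In A major the diatonic chords are A, Bm, C#m, D, E, F#m, G#dim. A–C#–E = A and D–F#–A = D are both diatonic. But A–C–E is foreign: the diatonic I on degree 1 is A, whereas Am comes from A minor. It is labeled i. D–F–A doesn't fit — on degree 4 A major would have D (IV). Dm is the degree-4 chord of A minor, so it is the borrowed iv. F–A–C is not: scale degree 6 in A major carries F#m (vi). In A minor the chord on that degree is F, so here it functions as bVI, borrowed from the parallel minor.

i, iv, bVI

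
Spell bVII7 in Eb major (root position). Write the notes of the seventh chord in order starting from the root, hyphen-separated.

Scale degree 7 in Eb major is D. bVII7 uses the lowered form, Db, taken from Eb minor. In Eb minor the chord on Db is Db–F–Ab–Cb.

Db-F-Ab-Cb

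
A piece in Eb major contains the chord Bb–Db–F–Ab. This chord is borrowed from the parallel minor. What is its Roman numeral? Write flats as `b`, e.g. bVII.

The root Bb is the diatonic 5th degree of Eb major; the borrowing shows in the chord quality. Diatonically Eb major has Bb (V) on that degree; Bb–Db–F–Ab is instead the minor-seventh chord native to Eb minor, so it takes the label v7.

v7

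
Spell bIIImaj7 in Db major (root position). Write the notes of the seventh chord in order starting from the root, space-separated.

The root of bIIImaj7 is the lowered 3rd degree: F becomes Fb. Building the major-seventh chord from the parallel minor on Fb: Fb–Ab–Cb–Eb.

Fb Ab Cb Eb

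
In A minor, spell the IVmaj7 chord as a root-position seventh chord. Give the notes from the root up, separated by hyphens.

IVmaj7 is built on scale degree 4, which is D in both A minor and its parallel. Stacking thirds in A major on D gives D–F#–A–C#.

D-F#-A-C#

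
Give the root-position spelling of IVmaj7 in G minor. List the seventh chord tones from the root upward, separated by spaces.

IVmaj7 is built on scale degree 4, which is C in both G minor and its parallel. In G major the chord on C is C–E–G–B.

C E G B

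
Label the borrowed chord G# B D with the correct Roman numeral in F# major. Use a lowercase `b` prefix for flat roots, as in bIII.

G# is scale degree 2 in F# major. G#–B–D is a diminished chord — the form found in F# minor, not the diatonic ii (G#m). Borrowed into F# major it is written ii°.

ii°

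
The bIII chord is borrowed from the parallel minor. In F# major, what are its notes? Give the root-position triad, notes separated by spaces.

bIII is built on the lowered scale degree 3. In F# major degree 3 is A#; lowered it becomes A. Stacking thirds in F# minor on A gives A–C#–E.

A C# E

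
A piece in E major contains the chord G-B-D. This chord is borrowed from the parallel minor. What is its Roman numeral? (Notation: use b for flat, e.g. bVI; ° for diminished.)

In E major scale degree 3 is G#; G is its lowered form, from E minor. G–B–D is a major chord — the form found in E minor, not the diatonic iii (G#m). Borrowed into E major it is written bIII.

bIII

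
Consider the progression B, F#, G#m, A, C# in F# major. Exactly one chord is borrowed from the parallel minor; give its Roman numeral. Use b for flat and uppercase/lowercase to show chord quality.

F# major has the diatonic set F#, G#m, A#m, B, C#, D#m, E#dim. B, F#, G#m and C# are all diatonic. A (A–C#–E) doesn't fit — on degree 3 F# major would have A#m (iii). A is the degree-3 chord of F# minor, so it is the borrowed bIII.

bIII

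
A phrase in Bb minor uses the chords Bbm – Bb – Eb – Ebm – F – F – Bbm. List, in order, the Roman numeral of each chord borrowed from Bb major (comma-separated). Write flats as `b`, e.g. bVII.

I, IV

Bb minor has the diatonic set Bbm, Cdim, Db, Ebm, F, Gb, Ab (with V from harmonic minor). Bbm, Ebm and F all belong to that set. Bb (Bb–D–F) doesn't fit — on degree 1 Bb minor would have Bbm (i). Bb is the degree-1 chord of Bb major, so it is the borrowed I. Eb (Eb–G–Bb) doesn't fit — on degree 4 Bb minor would have Ebm (iv). Eb is the degree-4 chord of Bb major, so it is the borrowed IV.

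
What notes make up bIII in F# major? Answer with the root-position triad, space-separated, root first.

A C# E

Scale degree 3 in F# major is A#. bIII uses the lowered form, A, taken from F# minor. In F# minor the chord on A is A–C#–E.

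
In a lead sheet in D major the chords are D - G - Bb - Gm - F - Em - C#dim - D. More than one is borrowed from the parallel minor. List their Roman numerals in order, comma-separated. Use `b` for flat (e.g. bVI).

bVI, iv, bIII

The diatonic triads in D major are D, Em, F#m, G, A, Bm, C#dim. D, G, Em and C#dim are all diatonic. Bb (Bb–D–F) is not: scale degree 6 in D major carries Bm (vi). In D minor the chord on that degree is Bb, so here it functions as bVI, borrowed from the parallel minor. Gm (G–Bb–D) is not: scale degree 4 in D major carries G (IV). In D minor the chord on that degree is Gm, so here it functions as iv, borrowed from the parallel minor. F (F–A–C) is not: scale degree 3 in D major carries F#m (iii). In D minor the chord on that degree is F, so here it functions as bIII, borrowed from the parallel minor.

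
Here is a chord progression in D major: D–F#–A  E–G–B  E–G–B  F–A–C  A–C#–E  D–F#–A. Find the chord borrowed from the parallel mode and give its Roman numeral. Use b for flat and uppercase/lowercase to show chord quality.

D major has the diatonic set D, Em, F#m, G, A, Bm, C#dim. D–F#–A = D, E–G–B = Em and A–C#–E = A all belong to that set. F–A–C doesn't fit — on degree 3 D major would have F#m (iii). F is the degree-3 chord of D minor, so it is the borrowed bIII.

bIII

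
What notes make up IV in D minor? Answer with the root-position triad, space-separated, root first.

The root, G, is scale degree 4 — the same note in D minor and D major; only the chord quality changes. Building the major chord from the parallel major on G: G–B–D.

G B D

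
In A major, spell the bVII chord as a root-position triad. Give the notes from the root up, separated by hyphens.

Scale degree 7 in A major is G#. bVII uses the lowered form, G, taken from A minor. In A minor the chord on G is G–B–D.

G-B-D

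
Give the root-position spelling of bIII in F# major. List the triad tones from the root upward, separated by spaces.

bIII is built on the lowered scale degree 3. In F# major degree 3 is A#; lowered it becomes A. Stacking thirds in F# minor on A gives A–C#–E.

A C# E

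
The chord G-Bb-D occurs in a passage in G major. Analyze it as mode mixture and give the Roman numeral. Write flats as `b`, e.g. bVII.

i

G is scale degree 1 in G major. The diatonic chord on degree 1 would be G (I), but G–Bb–D is the minor chord from G minor. As a borrowed chord it is labeled i.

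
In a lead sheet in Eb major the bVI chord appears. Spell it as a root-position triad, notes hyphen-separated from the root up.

The root of bVI is the lowered 6th degree: C becomes Cb. In Eb minor the chord on Cb is Cb–Eb–Gb.

Cb-Eb-Gb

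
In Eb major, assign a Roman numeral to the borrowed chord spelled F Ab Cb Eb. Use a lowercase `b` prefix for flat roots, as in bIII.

iiø7

The root F is the diatonic 2nd degree of Eb major; the borrowing shows in the chord quality. The diatonic chord on degree 2 would be Fm (ii), but F–Ab–Cb–Eb is the half-diminished-seventh chord from Eb minor. As a borrowed chord it is labeled iiø7.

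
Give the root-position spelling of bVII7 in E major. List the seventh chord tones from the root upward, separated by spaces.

The root of bVII7 is the lowered 7th degree: D# becomes D. Building the dominant-seventh chord from the parallel minor on D: D–F#–A–C.

D F# A C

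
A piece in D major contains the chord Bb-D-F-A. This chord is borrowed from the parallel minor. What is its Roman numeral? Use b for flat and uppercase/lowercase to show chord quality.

bVImaj7

Bb is the lowered form of scale degree 6 in D major (the diatonic degree 6 is B). The diatonic chord on degree 6 would be Bm (vi), but Bb–D–F–A is the major-seventh chord from D minor. As a borrowed chord it is labeled bVImaj7.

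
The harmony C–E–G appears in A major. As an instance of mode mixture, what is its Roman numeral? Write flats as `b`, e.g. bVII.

In A major scale degree 3 is C#; C is its lowered form, from A minor. The diatonic chord on degree 3 would be C#m (iii), but C–E–G is the major chord from A minor. As a borrowed chord it is labeled bIII.

bIII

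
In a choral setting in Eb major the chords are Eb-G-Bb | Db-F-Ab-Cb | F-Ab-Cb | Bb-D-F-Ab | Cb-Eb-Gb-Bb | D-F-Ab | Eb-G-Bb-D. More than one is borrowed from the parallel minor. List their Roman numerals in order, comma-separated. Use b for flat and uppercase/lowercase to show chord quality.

Eb major has the diatonic set Eb, Fm, Gm, Ab, Bb, Cm, Ddim. Eb–G–Bb = Eb, Bb–D–F–Ab = Bb7, D–F–Ab = Ddim and Eb–G–Bb–D = Ebmaj7 are all diatonic. But Db–F–Ab–Cb is foreign: the diatonic vii° on degree 7 is Ddim, whereas Db7 comes from Eb minor. It is labeled bVII7. F–Ab–Cb doesn't fit — on degree 2 Eb major would have Fm (ii). Fdim is the degree-2 chord of Eb minor, so it is the borrowed ii°. Cb–Eb–Gb–Bb is not: scale degree 6 in Eb major carries Cm (vi). In Eb minor the chord on that degree is Cbmaj7, so here it functions as bVImaj7, borrowed from the parallel minor.

bVII7, ii°, bVImaj7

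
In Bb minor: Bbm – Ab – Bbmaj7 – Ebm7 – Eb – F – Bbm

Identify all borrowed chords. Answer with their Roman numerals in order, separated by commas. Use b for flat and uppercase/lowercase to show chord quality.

The diatonic triads in Bb minor (with V from harmonic minor) are Bbm, Cdim, Db, Ebm, F, Gb, Ab. Of the given chords, Bbm, Ab, Ebm7 and F are diatonic. Bbmaj7 (Bb–D–F–A) doesn't fit — on degree 1 Bb minor would have Bbm (i). Bbmaj7 is the degree-1 chord of Bb major, so it is the borrowed Imaj7. Eb (Eb–G–Bb) is not: scale degree 4 in Bb minor carries Ebm (iv). In Bb major the chord on that degree is Eb, so here it functions as IV, borrowed from the parallel major.

Imaj7, IV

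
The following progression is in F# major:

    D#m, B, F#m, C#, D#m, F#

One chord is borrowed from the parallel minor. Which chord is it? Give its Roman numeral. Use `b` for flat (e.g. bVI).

F# major has the diatonic set F#, G#m, A#m, B, C#, D#m, E#dim. Of the given chords, D#m, B, C# and F# are diatonic. F#m (F#–A–C#) doesn't fit — on degree 1 F# major would have F# (I). F#m is the degree-1 chord of F# minor, so it is the borrowed i.

i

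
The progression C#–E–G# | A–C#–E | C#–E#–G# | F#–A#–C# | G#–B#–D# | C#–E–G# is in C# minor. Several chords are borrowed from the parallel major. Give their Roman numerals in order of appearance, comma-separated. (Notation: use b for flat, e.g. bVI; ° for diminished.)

C# minor has the diatonic set C#m, D#dim, E, F#m, G#, A, B (with V from harmonic minor). Of the given chords, C#–E–G# = C#m, A–C#–E = A and G#–B#–D# = G# are diatonic. C#–E#–G# is not: scale degree 1 in C# minor carries C#m (i). In C# major the chord on that degree is C#, so here it functions as I, borrowed from the parallel major. F#–A#–C# is not: scale degree 4 in C# minor carries F#m (iv). In C# major the chord on that degree is F#, so here it functions as IV, borrowed from the parallel major.

I, IV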